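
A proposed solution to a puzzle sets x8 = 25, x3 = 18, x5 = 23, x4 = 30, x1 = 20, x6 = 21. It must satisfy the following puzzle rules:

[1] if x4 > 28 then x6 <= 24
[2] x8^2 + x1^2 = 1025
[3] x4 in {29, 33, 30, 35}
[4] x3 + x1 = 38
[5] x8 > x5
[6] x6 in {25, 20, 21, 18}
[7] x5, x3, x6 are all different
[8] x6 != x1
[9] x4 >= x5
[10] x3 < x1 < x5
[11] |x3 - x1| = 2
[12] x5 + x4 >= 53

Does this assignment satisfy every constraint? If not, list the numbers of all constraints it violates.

[1] x4 = 30 > 28, so we need x6 ≤ 24; x6 = 21 ≤ 24  true
[2] x8^2 + x1^2 = 25^2 + 20^2 = 625 + 400 = 1025  true
[3] x4 = 30 is in {29, 33, 30, 35}  true
[4] x3 + x1 = 18 + 20 = 38  true
[5] x8 = 25, x5 = 23; 25 > 23  true
[6] x6 = 21 is in {25, 20, 21, 18}  true
[7] values 23, 18, 21 are pairwise distinct  true
[8] x6 = 21, x1 = 20; distinct  true
[9] x4 = 30, x5 = 23; 30 ≥ 23  true
[10] values 18 < 20 < 23  true
[11] |18 - 20| = 2  true
[12] x5 + x4 = 23 + 30 = 53; 53 ≥ 53  true

None — every constraint holds.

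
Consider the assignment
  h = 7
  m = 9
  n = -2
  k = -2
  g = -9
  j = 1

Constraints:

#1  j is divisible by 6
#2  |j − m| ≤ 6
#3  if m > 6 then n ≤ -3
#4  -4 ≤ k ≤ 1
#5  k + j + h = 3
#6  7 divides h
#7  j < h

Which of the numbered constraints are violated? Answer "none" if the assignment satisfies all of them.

Constraints 1, 2, 3, and 5 do not hold.

#1 1 = 6×0 + 1, so 6 does not divide 1 — does not hold.
#2 |1 − 9| = 8; 8 > 6, exceeds bound 6 — does not hold.
#3 m = 9 > 6, so we need n ≤ -3; but n = -2 > -3 — does not hold.
#4 k = -2 lies in [-4, 1] — holds.
#5 k + j + h = -2 + 1 + 7 = 6, not 3 — does not hold.
#6 7 / 7 = 1, so 7 divides 7 — holds.
#7 j = 1, h = 7; 1 < 7 — holds.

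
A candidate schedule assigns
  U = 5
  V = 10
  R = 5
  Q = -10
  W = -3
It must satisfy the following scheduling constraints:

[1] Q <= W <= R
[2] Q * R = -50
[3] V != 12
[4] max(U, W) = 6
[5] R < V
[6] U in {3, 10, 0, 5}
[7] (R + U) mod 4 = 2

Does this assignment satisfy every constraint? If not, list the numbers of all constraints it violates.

No — constraint 4 is not satisfied.

[1] values -10 <= -3 <= 5  OK
[2] Q * R = -10 * 5 = -50  OK
[3] V = 10, and 10 ≠ 12  OK
[4] max(5, -3) = 5, not 6  FAIL
[5] R = 5, V = 10; 5 < 10  OK
[6] U = 5 is in {3, 10, 0, 5}  OK
[7] R + U = 10; 10 mod 4 = 2  OK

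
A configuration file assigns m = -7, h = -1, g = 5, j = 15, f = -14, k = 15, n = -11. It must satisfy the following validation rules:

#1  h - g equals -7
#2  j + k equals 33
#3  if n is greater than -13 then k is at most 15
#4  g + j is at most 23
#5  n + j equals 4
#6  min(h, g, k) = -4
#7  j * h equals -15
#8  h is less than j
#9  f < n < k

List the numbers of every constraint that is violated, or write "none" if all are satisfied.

Constraints 1, 2, and 6 do not hold.

#1 h - g = -1 - 5 = -6, not -7 — violated.
#2 j + k = 15 + 15 = 30, not 33 — violated.
#3 n = -11 > -13, so we need k ≤ 15; k = 15 ≤ 15 — satisfied.
#4 g + j = 5 + 15 = 20; 20 ≤ 23 — satisfied.
#5 n + j = -11 + 15 = 4 — satisfied.
#6 min(-1, 5, 15) = -1, not -4 — violated.
#7 j * h = 15 * (-1) = -15 — satisfied.
#8 h = -1, j = 15; -1 < 15 — satisfied.
#9 values -14 < -11 < 15 — satisfied.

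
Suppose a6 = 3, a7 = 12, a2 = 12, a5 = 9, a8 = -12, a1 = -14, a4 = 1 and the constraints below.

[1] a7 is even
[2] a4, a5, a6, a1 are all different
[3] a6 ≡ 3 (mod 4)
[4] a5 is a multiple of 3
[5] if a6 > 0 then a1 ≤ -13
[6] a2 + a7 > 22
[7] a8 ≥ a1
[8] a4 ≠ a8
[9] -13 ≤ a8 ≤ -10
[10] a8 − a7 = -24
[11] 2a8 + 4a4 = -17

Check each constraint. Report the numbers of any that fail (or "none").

[1] a7 = 12 is even — OK.
[2] values 1, 9, 3, -14 are pairwise distinct — OK.
[3] 3 mod 4 = 3 — OK.
[4] 9 / 3 = 3, so 3 divides 9 — OK.
[5] a6 = 3 > 0, so we need a1 ≤ -13; a1 = -14 ≤ -13 — OK.
[6] a2 + a7 = 12 + 12 = 24; 24 > 22 — OK.
[7] a8 = -12, a1 = -14; -12 ≥ -14 — OK.
[8] a4 = 1, a8 = -12; distinct — OK.
[9] a8 = -12 lies in [-13, -10] — OK.
[10] a8 − a7 = -12 − 12 = -24 — OK.
[11] 2a8 + 4a4 = 2(-12) + 4(1) = -20, not -17 — violated.

Constraint 11 is violated.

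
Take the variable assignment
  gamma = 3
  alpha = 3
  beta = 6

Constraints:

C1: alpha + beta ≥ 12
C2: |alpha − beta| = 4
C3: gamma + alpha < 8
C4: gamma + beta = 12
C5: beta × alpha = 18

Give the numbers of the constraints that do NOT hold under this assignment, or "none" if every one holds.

Constraints 1, 2, and 4 are violated.

C1: alpha + beta = 3 + 6 = 9; 9 < 12, bound 12 not met — does not hold.
C2: |3 − 6| = 3, not 4 — does not hold.
C3: gamma + alpha = 3 + 3 = 6; 6 < 8 — holds.
C4: gamma + beta = 3 + 6 = 9, not 12 — does not hold.
C5: beta × alpha = 6 × 3 = 18 — holds.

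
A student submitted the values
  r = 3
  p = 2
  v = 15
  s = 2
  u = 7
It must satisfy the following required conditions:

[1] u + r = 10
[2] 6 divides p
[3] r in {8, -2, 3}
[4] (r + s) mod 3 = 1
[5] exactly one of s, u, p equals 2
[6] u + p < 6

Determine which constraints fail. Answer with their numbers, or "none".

[1] u + r = 7 + 3 = 10  holds
[2] 2 = 6*0 + 2, so 6 does not divide 2  fails
[3] r = 3 is in {8, -2, 3}  holds
[4] r + s = 5; 5 mod 3 = 2, not 1  fails
[5] s=2, u=7, p=2; 2 of them equal 2, not exactly one  fails
[6] u + p = 7 + 2 = 9; 9 ≥ 6, bound 6 not met  fails

Constraints 2, 4, 5, and 6 are violated.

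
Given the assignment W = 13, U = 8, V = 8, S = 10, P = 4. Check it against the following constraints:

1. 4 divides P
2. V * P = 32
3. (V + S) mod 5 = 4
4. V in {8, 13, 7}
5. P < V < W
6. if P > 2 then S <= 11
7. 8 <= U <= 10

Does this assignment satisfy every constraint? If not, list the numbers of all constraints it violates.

Violated: 3.

1. 4 / 4 = 1, so 4 divides 4  true
2. V * P = 8 * 4 = 32  true
3. V + S = 18; 18 mod 5 = 3, not 4  false
4. V = 8 is in {8, 13, 7}  true
5. values 4 < 8 < 13  true
6. P = 4 > 2, so we need S ≤ 11; S = 10 ≤ 11  true
7. U = 8 lies in [8, 10]  true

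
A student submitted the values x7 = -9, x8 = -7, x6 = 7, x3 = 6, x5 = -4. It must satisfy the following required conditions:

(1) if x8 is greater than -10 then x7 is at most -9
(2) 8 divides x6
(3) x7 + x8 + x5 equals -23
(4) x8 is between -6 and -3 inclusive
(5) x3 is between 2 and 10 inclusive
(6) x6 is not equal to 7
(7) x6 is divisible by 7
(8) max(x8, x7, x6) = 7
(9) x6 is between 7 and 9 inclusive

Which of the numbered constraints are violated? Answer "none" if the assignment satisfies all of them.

Constraints 2, 3, 4, 6 are violated.

(1) x8 = -7 > -10, so we need x7 ≤ -9; x7 = -9 ≤ -9 — OK.
(2) 7 = 8*0 + 7, so 8 does not divide 7 — violated.
(3) x7 + x8 + x5 = -9 + (-7) + (-4) = -20, not -23 — violated.
(4) x8 = -7 is outside [-6, -3] — violated.
(5) x3 = 6 lies in [2, 10] — OK.
(6) x6 = 7, but 7 is required to differ — violated.
(7) 7 / 7 = 1, so 7 divides 7 — OK.
(8) max(-7, -9, 7) = 7 — OK.
(9) x6 = 7 lies in [7, 9] — OK.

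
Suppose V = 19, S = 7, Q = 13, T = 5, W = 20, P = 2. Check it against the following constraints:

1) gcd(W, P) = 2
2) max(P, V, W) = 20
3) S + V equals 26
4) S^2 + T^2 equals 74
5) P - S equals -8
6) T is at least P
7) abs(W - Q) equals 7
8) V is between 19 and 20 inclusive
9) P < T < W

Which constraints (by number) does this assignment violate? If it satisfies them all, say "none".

Violated: 5.

1) gcd(20, 2) = 2  true
2) max(2, 19, 20) = 20  true
3) S + V = 7 + 19 = 26  true
4) S^2 + T^2 = 7^2 + 5^2 = 49 + 25 = 74  true
5) P - S = 2 - 7 = -5, not -8  false
6) T = 5, P = 2; 5 ≥ 2  true
7) abs(20 - 13) = 7  true
8) V = 19 lies in [19, 20]  true
9) values 2 < 5 < 20  true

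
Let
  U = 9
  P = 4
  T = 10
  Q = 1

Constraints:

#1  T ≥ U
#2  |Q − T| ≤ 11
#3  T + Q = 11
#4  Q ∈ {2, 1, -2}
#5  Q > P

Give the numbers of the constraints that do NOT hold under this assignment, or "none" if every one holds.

Constraint 5 is violated.

#1 T = 10, U = 9; 10 ≥ 9 — holds.
#2 |1 − 10| = 9; 9 ≤ 11 — holds.
#3 T + Q = 10 + 1 = 11 — holds.
#4 Q = 1 is in {2, 1, -2} — holds.
#5 Q = 1, P = 4; 1 ≤ 4 (want >) — does not hold.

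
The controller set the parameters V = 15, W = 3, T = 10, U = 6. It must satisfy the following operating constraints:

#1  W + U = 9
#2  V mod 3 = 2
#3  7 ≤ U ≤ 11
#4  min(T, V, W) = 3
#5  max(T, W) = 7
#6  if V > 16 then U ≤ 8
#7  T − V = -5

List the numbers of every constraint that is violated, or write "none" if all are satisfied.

Violated: 2, 3, 5.

#1 W + U = 3 + 6 = 9 — OK.
#2 15 mod 3 = 0, not 2 — violated.
#3 U = 6 is outside [7, 11] — violated.
#4 min(10, 15, 3) = 3 — OK.
#5 max(10, 3) = 10, not 7 — violated.
#6 V = 15, not > 16; antecedent false, conditional vacuously true — OK.
#7 T − V = 10 − 15 = -5 — OK.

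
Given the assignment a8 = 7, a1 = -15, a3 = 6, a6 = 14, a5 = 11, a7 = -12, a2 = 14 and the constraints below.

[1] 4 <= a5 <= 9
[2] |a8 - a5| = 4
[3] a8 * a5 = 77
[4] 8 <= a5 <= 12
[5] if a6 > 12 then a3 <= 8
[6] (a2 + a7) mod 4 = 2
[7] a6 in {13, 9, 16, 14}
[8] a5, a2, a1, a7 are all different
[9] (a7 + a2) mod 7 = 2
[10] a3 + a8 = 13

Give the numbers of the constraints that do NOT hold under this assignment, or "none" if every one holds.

[1] a5 = 11 is outside [4, 9]  false
[2] |7 - 11| = 4  true
[3] a8 * a5 = 7 * 11 = 77  true
[4] a5 = 11 lies in [8, 12]  true
[5] a6 = 14 > 12, so we need a3 ≤ 8; a3 = 6 ≤ 8  true
[6] a2 + a7 = 2; 2 mod 4 = 2  true
[7] a6 = 14 is in {13, 9, 16, 14}  true
[8] values 11, 14, -15, -12 are pairwise distinct  true
[9] a7 + a2 = 2; 2 mod 7 = 2  true
[10] a3 + a8 = 6 + 7 = 13  true

Constraint 1 is violated.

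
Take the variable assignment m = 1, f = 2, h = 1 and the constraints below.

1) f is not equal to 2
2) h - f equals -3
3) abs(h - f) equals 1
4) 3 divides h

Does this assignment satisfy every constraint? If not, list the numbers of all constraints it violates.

Violated: 1, 2, and 4.

1) f = 2, but 2 is required to differ  FAIL
2) h - f = 1 - 2 = -1, not -3  FAIL
3) abs(1 - 2) = 1  OK
4) 1 = 3*0 + 1, so 3 does not divide 1  FAIL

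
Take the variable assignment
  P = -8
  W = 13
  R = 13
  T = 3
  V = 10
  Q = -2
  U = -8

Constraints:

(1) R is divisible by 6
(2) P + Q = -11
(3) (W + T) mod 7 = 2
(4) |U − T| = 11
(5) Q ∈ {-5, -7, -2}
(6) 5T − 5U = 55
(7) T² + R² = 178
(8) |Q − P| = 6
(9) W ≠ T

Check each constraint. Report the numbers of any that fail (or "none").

Constraints 1 and 2 do not hold.

(1) 13 = 6×2 + 1, so 6 does not divide 13 — violated.
(2) P + Q = -8 + (-2) = -10, not -11 — violated.
(3) W + T = 16; 16 mod 7 = 2 — satisfied.
(4) |-8 − 3| = 11 — satisfied.
(5) Q = -2 is in {-5, -7, -2} — satisfied.
(6) 5T − 5U = 5(3) − 5(-8) = 55 — satisfied.
(7) T² + R² = 3² + 13² = 9 + 169 = 178 — satisfied.
(8) |-2 − (-8)| = 6 — satisfied.
(9) W = 13, T = 3; distinct — satisfied.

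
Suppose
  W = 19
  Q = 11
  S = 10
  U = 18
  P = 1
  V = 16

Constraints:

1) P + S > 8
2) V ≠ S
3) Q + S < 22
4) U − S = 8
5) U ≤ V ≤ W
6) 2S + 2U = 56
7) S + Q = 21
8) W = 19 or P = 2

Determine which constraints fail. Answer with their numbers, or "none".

1) P + S = 1 + 10 = 11; 11 > 8  ✔
2) V = 16, S = 10; distinct  ✔
3) Q + S = 11 + 10 = 21; 21 < 22  ✔
4) U − S = 18 − 10 = 8  ✔
5) values 18, 16, 19; U = 18 is not ≤ V = 16  ✘
6) 2S + 2U = 2(10) + 2(18) = 56  ✔
7) S + Q = 10 + 11 = 21  ✔
8) W = 19 = 19 (first disjunct)  ✔

The assignment fails constraint 5.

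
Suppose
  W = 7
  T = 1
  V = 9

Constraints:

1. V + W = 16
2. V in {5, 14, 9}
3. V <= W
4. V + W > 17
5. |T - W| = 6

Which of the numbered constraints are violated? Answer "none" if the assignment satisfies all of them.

1. V + W = 9 + 7 = 16 — satisfied.
2. V = 9 is in {5, 14, 9} — satisfied.
3. V = 9, W = 7; 9 > 7 (want ≤) — violated.
4. V + W = 9 + 7 = 16; 16 ≤ 17, bound 17 not met — violated.
5. |1 - 7| = 6 — satisfied.

Constraints 3 and 4 are violated.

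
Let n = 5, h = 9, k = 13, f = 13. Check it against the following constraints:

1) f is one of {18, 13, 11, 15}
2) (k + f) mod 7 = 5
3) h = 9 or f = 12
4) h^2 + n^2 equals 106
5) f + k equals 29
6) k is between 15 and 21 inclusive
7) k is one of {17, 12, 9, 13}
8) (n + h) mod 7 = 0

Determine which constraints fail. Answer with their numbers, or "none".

1) f = 13 is in {18, 13, 11, 15} — holds.
2) k + f = 26; 26 mod 7 = 5 — holds.
3) h = 9 = 9 (first disjunct) — holds.
4) h^2 + n^2 = 9^2 + 5^2 = 81 + 25 = 106 — holds.
5) f + k = 13 + 13 = 26, not 29 — fails.
6) k = 13 is outside [15, 21] — fails.
7) k = 13 is in {17, 12, 9, 13} — holds.
8) n + h = 14; 14 mod 7 = 0 — holds.

Constraints 5 and 6 are violated.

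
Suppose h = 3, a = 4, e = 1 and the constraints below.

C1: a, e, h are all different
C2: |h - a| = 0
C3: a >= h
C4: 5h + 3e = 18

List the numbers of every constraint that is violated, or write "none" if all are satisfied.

No — constraint 2 is not satisfied.

C1: values 4, 1, 3 are pairwise distinct  holds
C2: |3 - 4| = 1, not 0  fails
C3: a = 4, h = 3; 4 ≥ 3  holds
C4: 5h + 3e = 5(3) + 3(1) = 18  holds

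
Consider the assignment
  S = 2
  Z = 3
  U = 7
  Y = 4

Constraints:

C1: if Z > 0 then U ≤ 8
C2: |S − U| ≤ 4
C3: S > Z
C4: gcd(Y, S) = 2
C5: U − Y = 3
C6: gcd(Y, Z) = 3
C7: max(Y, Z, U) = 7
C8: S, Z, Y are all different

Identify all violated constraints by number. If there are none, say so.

No — constraints 2, 3, 6 are not satisfied.

C1: Z = 3 > 0, so we need U ≤ 8; U = 7 ≤ 8 — OK.
C2: |2 − 7| = 5; 5 > 4, exceeds bound 4 — violated.
C3: S = 2, Z = 3; 2 ≤ 3 (want >) — violated.
C4: gcd(4, 2) = 2 — OK.
C5: U − Y = 7 − 4 = 3 — OK.
C6: gcd(4, 3) = 1, not 3 — violated.
C7: max(4, 3, 7) = 7 — OK.
C8: values 2, 3, 4 are pairwise distinct — OK.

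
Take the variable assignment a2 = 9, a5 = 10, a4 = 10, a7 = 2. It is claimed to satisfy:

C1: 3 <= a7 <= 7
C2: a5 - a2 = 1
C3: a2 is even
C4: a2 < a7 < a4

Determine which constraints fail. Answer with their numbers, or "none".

C1: a7 = 2 is outside [3, 7]  false
C2: a5 - a2 = 10 - 9 = 1  true
C3: a2 = 9 is odd  false
C4: values 9, 2, 10; a2 = 9 is not < a7 = 2  false

No — constraints 1, 3, 4 are not satisfied.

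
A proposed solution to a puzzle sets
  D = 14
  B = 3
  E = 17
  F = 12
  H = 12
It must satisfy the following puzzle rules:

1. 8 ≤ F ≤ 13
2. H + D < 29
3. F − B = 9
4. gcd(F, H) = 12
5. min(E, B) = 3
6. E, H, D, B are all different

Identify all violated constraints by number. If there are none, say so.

All constraints are satisfied.

1. F = 12 lies in [8, 13]  OK
2. H + D = 12 + 14 = 26; 26 < 29  OK
3. F − B = 12 − 3 = 9  OK
4. gcd(12, 12) = 12  OK
5. min(17, 3) = 3  OK
6. values 17, 12, 14, 3 are pairwise distinct  OK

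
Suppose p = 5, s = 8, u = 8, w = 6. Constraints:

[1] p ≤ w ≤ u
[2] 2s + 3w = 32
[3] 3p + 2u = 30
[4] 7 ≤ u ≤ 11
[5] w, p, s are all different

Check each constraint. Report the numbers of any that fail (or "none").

[1] values 5 ≤ 6 ≤ 8 — OK.
[2] 2s + 3w = 2(8) + 3(6) = 34, not 32 — violated.
[3] 3p + 2u = 3(5) + 2(8) = 31, not 30 — violated.
[4] u = 8 lies in [7, 11] — OK.
[5] values 6, 5, 8 are pairwise distinct — OK.

No — constraints 2 and 3 are not satisfied.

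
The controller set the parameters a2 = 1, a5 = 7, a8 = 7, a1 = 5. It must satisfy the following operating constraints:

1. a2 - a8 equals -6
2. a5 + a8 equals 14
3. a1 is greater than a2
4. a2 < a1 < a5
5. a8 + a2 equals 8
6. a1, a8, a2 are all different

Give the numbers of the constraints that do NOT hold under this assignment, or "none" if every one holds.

No violations.

1. a2 - a8 = 1 - 7 = -6 — OK.
2. a5 + a8 = 7 + 7 = 14 — OK.
3. a1 = 5, a2 = 1; 5 > 1 — OK.
4. values 1 < 5 < 7 — OK.
5. a8 + a2 = 7 + 1 = 8 — OK.
6. values 5, 7, 1 are pairwise distinct — OK.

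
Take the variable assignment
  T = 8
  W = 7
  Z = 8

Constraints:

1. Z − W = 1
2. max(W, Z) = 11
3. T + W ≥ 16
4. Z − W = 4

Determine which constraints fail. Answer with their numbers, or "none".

Constraints 2, 3, and 4 are violated.

1. Z − W = 8 − 7 = 1 — holds.
2. max(7, 8) = 8, not 11 — fails.
3. T + W = 8 + 7 = 15; 15 < 16, bound 16 not met — fails.
4. Z − W = 8 − 7 = 1, not 4 — fails.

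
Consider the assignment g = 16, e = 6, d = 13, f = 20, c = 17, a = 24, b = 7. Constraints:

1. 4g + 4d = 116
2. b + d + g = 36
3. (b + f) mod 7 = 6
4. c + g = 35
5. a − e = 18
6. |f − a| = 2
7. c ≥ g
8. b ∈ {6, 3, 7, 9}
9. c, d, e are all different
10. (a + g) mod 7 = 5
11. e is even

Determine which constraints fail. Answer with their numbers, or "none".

The assignment fails constraints 4, 6.

1. 4g + 4d = 4(16) + 4(13) = 116  ✔
2. b + d + g = 7 + 13 + 16 = 36  ✔
3. b + f = 27; 27 mod 7 = 6  ✔
4. c + g = 17 + 16 = 33, not 35  ✘
5. a − e = 24 − 6 = 18  ✔
6. |20 − 24| = 4, not 2  ✘
7. c = 17, g = 16; 17 ≥ 16  ✔
8. b = 7 is in {6, 3, 7, 9}  ✔
9. values 17, 13, 6 are pairwise distinct  ✔
10. a + g = 40; 40 mod 7 = 5  ✔
11. e = 6 is even  ✔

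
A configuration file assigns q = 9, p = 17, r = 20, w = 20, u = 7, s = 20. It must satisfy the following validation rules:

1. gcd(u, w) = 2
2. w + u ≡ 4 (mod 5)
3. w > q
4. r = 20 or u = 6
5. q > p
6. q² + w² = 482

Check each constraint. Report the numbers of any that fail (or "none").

The assignment fails constraints 1, 2, 5, and 6.

1. gcd(7, 20) = 1, not 2  false
2. w + u = 27; 27 mod 5 = 2, not 4  false
3. w = 20, q = 9; 20 > 9  true
4. r = 20 = 20 (first disjunct)  true
5. q = 9, p = 17; 9 ≤ 17 (want >)  false
6. q² + w² = 9² + 20² = 81 + 400 = 481, not 482  false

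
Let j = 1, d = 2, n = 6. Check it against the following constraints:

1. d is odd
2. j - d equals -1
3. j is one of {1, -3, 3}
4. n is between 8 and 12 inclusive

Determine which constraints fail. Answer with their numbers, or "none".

Violated: 1 and 4.

1. d = 2 is even — violated.
2. j - d = 1 - 2 = -1 — OK.
3. j = 1 is in {1, -3, 3} — OK.
4. n = 6 is outside [8, 12] — violated.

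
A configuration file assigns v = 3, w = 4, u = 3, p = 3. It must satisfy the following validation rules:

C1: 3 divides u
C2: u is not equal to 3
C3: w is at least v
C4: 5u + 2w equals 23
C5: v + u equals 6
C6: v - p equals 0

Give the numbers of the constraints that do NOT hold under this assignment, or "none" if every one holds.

Constraint 2 is violated.

C1: 3 / 3 = 1, so 3 divides 3 — holds.
C2: u = 3, but 3 is required to differ — fails.
C3: w = 4, v = 3; 4 ≥ 3 — holds.
C4: 5u + 2w = 5(3) + 2(4) = 23 — holds.
C5: v + u = 3 + 3 = 6 — holds.
C6: v - p = 3 - 3 = 0 — holds.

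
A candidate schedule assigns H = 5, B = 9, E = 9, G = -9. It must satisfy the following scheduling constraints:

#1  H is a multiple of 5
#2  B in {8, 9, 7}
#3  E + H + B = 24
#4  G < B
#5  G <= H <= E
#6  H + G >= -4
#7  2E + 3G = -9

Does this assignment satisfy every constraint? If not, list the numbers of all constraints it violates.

No — constraint 3 is not satisfied.

#1 5 / 5 = 1, so 5 divides 5  true
#2 B = 9 is in {8, 9, 7}  true
#3 E + H + B = 9 + 5 + 9 = 23, not 24  false
#4 G = -9, B = 9; -9 < 9  true
#5 values -9 <= 5 <= 9  true
#6 H + G = 5 + (-9) = -4; -4 ≥ -4  true
#7 2E + 3G = 2(9) + 3(-9) = -9  true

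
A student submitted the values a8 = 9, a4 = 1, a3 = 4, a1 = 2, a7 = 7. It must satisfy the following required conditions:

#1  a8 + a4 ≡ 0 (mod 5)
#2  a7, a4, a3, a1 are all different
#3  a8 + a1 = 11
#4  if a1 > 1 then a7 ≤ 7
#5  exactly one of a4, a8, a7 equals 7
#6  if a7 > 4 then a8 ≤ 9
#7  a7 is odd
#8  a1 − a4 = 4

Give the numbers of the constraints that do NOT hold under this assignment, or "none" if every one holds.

The assignment fails constraint 8.

#1 a8 + a4 = 10; 10 mod 5 = 0 — satisfied.
#2 values 7, 1, 4, 2 are pairwise distinct — satisfied.
#3 a8 + a1 = 9 + 2 = 11 — satisfied.
#4 a1 = 2 > 1, so we need a7 ≤ 7; a7 = 7 ≤ 7 — satisfied.
#5 a4=1, a8=9, a7=7; 1 of them equals 7 — satisfied.
#6 a7 = 7 > 4, so we need a8 ≤ 9; a8 = 9 ≤ 9 — satisfied.
#7 a7 = 7 is odd — satisfied.
#8 a1 − a4 = 2 − 1 = 1, not 4 — violated.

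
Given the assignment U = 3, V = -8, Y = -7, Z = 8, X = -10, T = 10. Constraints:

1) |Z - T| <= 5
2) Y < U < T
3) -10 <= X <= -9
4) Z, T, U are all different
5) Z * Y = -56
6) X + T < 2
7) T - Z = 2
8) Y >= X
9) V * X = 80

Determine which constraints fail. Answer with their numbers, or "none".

1) |8 - 10| = 2; 2 ≤ 5  true
2) values -7 < 3 < 10  true
3) X = -10 lies in [-10, -9]  true
4) values 8, 10, 3 are pairwise distinct  true
5) Z * Y = 8 * (-7) = -56  true
6) X + T = -10 + 10 = 0; 0 < 2  true
7) T - Z = 10 - 8 = 2  true
8) Y = -7, X = -10; -7 ≥ -10  true
9) V * X = -8 * (-10) = 80  true

None — every constraint holds.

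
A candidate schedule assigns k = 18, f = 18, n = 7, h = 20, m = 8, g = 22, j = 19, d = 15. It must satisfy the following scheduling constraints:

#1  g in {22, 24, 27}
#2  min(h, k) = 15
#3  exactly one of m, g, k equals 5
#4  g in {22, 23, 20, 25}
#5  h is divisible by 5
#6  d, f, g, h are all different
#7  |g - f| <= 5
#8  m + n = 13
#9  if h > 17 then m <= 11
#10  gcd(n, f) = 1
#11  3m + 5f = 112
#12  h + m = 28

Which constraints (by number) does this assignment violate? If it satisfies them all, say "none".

The assignment fails constraints 2, 3, 8, 11.

#1 g = 22 is in {22, 24, 27}  OK
#2 min(20, 18) = 18, not 15  FAIL
#3 m=8, g=22, k=18; 0 of them equal 5, not exactly one  FAIL
#4 g = 22 is in {22, 23, 20, 25}  OK
#5 20 / 5 = 4, so 5 divides 20  OK
#6 values 15, 18, 22, 20 are pairwise distinct  OK
#7 |22 - 18| = 4; 4 ≤ 5  OK
#8 m + n = 8 + 7 = 15, not 13  FAIL
#9 h = 20 > 17, so we need m ≤ 11; m = 8 ≤ 11  OK
#10 gcd(7, 18) = 1  OK
#11 3m + 5f = 3(8) + 5(18) = 114, not 112  FAIL
#12 h + m = 20 + 8 = 28  OK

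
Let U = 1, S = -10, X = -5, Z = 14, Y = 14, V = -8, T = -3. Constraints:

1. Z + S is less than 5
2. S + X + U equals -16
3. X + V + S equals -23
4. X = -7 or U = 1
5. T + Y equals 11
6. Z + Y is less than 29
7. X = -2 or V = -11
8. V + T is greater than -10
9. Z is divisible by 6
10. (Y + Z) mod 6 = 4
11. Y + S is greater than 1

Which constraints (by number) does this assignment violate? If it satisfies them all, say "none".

No — constraints 2, 7, 8, 9 are not satisfied.

1. Z + S = 14 + (-10) = 4; 4 < 5  OK
2. S + X + U = -10 + (-5) + 1 = -14, not -16  FAIL
3. X + V + S = -5 + (-8) + (-10) = -23  OK
4. X = -5 ≠ -7, but U = 1 = 1 (second disjunct)  OK
5. T + Y = -3 + 14 = 11  OK
6. Z + Y = 14 + 14 = 28; 28 < 29  OK
7. X = -5 ≠ -2 and V = -8 ≠ -11; both disjuncts false  FAIL
8. V + T = -8 + (-3) = -11; -11 ≤ -10, bound -10 not met  FAIL
9. 14 = 6*2 + 2, so 6 does not divide 14  FAIL
10. Y + Z = 28; 28 mod 6 = 4  OK
11. Y + S = 14 + (-10) = 4; 4 > 1  OK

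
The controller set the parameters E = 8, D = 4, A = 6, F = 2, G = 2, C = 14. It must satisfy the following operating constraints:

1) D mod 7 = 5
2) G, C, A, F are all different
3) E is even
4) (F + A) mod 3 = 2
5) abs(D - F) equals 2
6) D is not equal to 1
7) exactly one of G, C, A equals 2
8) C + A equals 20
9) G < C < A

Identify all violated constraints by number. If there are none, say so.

The assignment fails constraints 1, 2, and 9.

1) 4 mod 7 = 4, not 5 — does not hold.
2) G = F = 2, not all different — does not hold.
3) E = 8 is even — holds.
4) F + A = 8; 8 mod 3 = 2 — holds.
5) abs(4 - 2) = 2 — holds.
6) D = 4, and 4 ≠ 1 — holds.
7) G=2, C=14, A=6; 1 of them equals 2 — holds.
8) C + A = 14 + 6 = 20 — holds.
9) values 2, 14, 6; C = 14 is not < A = 6 — does not hold.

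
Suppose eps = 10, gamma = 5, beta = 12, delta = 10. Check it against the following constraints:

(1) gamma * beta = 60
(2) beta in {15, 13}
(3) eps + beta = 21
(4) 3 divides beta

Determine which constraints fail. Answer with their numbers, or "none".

Constraints 2, 3 do not hold.

(1) gamma * beta = 5 * 12 = 60  ✓
(2) beta = 12 is not in {15, 13}  ✗
(3) eps + beta = 10 + 12 = 22, not 21  ✗
(4) 12 / 3 = 4, so 3 divides 12  ✓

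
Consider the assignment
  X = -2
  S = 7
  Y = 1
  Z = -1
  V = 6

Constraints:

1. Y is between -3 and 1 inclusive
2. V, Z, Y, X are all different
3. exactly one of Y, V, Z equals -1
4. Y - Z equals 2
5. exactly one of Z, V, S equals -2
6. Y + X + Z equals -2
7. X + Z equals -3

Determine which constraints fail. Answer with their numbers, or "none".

Violated: 5.

1. Y = 1 lies in [-3, 1]  true
2. values 6, -1, 1, -2 are pairwise distinct  true
3. Y=1, V=6, Z=-1; 1 of them equals -1  true
4. Y - Z = 1 - (-1) = 2  true
5. Z=-1, V=6, S=7; 0 of them equal -2, not exactly one  false
6. Y + X + Z = 1 + (-2) + (-1) = -2  true
7. X + Z = -2 + (-1) = -3  true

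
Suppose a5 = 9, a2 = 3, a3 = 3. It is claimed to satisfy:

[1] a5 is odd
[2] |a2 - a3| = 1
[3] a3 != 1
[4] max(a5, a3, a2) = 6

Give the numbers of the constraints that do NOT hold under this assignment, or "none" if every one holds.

Constraints 2, 4 are violated.

[1] a5 = 9 is odd  yes
[2] |3 - 3| = 0, not 1  no
[3] a3 = 3, and 3 ≠ 1  yes
[4] max(9, 3, 3) = 9, not 6  no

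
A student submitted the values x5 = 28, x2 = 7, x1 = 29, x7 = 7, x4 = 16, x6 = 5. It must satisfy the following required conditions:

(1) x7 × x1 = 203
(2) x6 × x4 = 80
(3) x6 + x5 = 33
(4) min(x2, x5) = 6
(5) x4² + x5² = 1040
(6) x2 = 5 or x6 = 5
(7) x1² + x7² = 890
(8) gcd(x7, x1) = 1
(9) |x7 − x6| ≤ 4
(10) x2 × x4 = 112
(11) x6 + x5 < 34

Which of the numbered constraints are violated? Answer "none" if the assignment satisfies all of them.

Constraint 4 does not hold.

(1) x7 × x1 = 7 × 29 = 203 — holds.
(2) x6 × x4 = 5 × 16 = 80 — holds.
(3) x6 + x5 = 5 + 28 = 33 — holds.
(4) min(7, 28) = 7, not 6 — fails.
(5) x4² + x5² = 16² + 28² = 256 + 784 = 1040 — holds.
(6) x2 = 7 ≠ 5, but x6 = 5 = 5 (second disjunct) — holds.
(7) x1² + x7² = 29² + 7² = 841 + 49 = 890 — holds.
(8) gcd(7, 29) = 1 — holds.
(9) |7 − 5| = 2; 2 ≤ 4 — holds.
(10) x2 × x4 = 7 × 16 = 112 — holds.
(11) x6 + x5 = 5 + 28 = 33; 33 < 34 — holds.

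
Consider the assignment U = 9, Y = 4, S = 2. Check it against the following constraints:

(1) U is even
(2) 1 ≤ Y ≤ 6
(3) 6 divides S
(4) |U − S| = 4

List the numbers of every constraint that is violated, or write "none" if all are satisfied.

Violated: 1, 3, and 4.

(1) U = 9 is odd — does not hold.
(2) Y = 4 lies in [1, 6] — holds.
(3) 2 = 6×0 + 2, so 6 does not divide 2 — does not hold.
(4) |9 − 2| = 7, not 4 — does not hold.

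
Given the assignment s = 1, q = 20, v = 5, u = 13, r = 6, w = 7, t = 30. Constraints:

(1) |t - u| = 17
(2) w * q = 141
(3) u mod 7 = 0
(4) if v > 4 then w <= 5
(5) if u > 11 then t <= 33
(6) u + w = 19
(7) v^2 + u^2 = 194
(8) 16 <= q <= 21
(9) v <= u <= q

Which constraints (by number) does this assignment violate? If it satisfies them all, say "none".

(1) |30 - 13| = 17  OK
(2) w * q = 7 * 20 = 140, not 141  FAIL
(3) 13 mod 7 = 6, not 0  FAIL
(4) v = 5 > 4, so we need w ≤ 5; but w = 7 > 5  FAIL
(5) u = 13 > 11, so we need t ≤ 33; t = 30 ≤ 33  OK
(6) u + w = 13 + 7 = 20, not 19  FAIL
(7) v^2 + u^2 = 5^2 + 13^2 = 25 + 169 = 194  OK
(8) q = 20 lies in [16, 21]  OK
(9) values 5 <= 13 <= 20  OK

Violated: 2, 3, 4, 6.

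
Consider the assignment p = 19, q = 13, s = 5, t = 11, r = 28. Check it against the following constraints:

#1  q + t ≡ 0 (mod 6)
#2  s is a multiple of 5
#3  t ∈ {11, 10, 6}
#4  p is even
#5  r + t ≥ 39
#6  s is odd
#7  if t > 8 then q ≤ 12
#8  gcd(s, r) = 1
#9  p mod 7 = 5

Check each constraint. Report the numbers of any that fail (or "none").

#1 q + t = 24; 24 mod 6 = 0  OK
#2 5 / 5 = 1, so 5 divides 5  OK
#3 t = 11 is in {11, 10, 6}  OK
#4 p = 19 is odd  FAIL
#5 r + t = 28 + 11 = 39; 39 ≥ 39  OK
#6 s = 5 is odd  OK
#7 t = 11 > 8, so we need q ≤ 12; but q = 13 > 12  FAIL
#8 gcd(5, 28) = 1  OK
#9 19 mod 7 = 5  OK

Constraints 4, 7 do not hold.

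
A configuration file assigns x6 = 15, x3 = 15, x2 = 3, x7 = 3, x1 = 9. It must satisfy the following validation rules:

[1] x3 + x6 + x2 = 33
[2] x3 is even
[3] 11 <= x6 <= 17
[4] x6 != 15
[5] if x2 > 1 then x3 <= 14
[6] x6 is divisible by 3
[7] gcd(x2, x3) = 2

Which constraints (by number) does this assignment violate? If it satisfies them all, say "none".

[1] x3 + x6 + x2 = 15 + 15 + 3 = 33  ✔
[2] x3 = 15 is odd  ✘
[3] x6 = 15 lies in [11, 17]  ✔
[4] x6 = 15, but 15 is required to differ  ✘
[5] x2 = 3 > 1, so we need x3 ≤ 14; but x3 = 15 > 14  ✘
[6] 15 / 3 = 5, so 3 divides 15  ✔
[7] gcd(3, 15) = 3, not 2  ✘

Constraints 2, 4, 5, and 7 do not hold.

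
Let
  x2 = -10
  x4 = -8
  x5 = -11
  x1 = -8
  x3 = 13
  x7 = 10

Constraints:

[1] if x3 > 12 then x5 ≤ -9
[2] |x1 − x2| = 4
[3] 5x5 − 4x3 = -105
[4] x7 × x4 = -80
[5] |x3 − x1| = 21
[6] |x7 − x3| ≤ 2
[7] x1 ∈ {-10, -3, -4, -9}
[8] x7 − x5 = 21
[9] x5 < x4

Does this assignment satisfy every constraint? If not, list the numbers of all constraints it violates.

No — constraints 2, 3, 6, 7 are not satisfied.

[1] x3 = 13 > 12, so we need x5 ≤ -9; x5 = -11 ≤ -9 — holds.
[2] |-8 − (-10)| = 2, not 4 — fails.
[3] 5x5 − 4x3 = 5(-11) − 4(13) = -107, not -105 — fails.
[4] x7 × x4 = 10 × (-8) = -80 — holds.
[5] |13 − (-8)| = 21 — holds.
[6] |10 − 13| = 3; 3 > 2, exceeds bound 2 — fails.
[7] x1 = -8 is not in {-10, -3, -4, -9} — fails.
[8] x7 − x5 = 10 − (-11) = 21 — holds.
[9] x5 = -11, x4 = -8; -11 < -8 — holds.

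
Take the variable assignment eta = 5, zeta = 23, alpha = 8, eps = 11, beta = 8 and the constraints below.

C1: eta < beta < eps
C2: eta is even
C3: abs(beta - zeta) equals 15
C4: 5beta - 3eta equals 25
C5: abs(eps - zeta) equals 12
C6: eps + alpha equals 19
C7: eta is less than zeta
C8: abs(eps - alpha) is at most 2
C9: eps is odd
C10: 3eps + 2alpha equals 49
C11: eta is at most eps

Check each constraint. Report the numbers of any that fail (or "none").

C1: values 5 < 8 < 11  holds
C2: eta = 5 is odd  fails
C3: abs(8 - 23) = 15  holds
C4: 5beta - 3eta = 5(8) - 3(5) = 25  holds
C5: abs(11 - 23) = 12  holds
C6: eps + alpha = 11 + 8 = 19  holds
C7: eta = 5, zeta = 23; 5 < 23  holds
C8: abs(11 - 8) = 3; 3 > 2, exceeds bound 2  fails
C9: eps = 11 is odd  holds
C10: 3eps + 2alpha = 3(11) + 2(8) = 49  holds
C11: eta = 5, eps = 11; 5 ≤ 11  holds

Constraints 2 and 8 are violated.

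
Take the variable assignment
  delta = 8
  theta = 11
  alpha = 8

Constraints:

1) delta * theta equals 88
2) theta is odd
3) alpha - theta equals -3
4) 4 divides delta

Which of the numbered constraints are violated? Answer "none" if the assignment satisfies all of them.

1) delta * theta = 8 * 11 = 88  ✓
2) theta = 11 is odd  ✓
3) alpha - theta = 8 - 11 = -3  ✓
4) 8 / 4 = 2, so 4 divides 8  ✓

No violations.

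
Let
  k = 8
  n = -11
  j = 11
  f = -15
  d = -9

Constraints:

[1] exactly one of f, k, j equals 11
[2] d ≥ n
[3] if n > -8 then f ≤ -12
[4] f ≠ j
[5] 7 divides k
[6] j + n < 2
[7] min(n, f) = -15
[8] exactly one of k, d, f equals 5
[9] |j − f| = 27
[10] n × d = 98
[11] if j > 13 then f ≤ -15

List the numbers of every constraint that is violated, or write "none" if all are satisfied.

[1] f=-15, k=8, j=11; 1 of them equals 11  OK
[2] d = -9, n = -11; -9 ≥ -11  OK
[3] n = -11, not > -8; antecedent false, conditional vacuously true  OK
[4] f = -15, j = 11; distinct  OK
[5] 8 = 7×1 + 1, so 7 does not divide 8  FAIL
[6] j + n = 11 + (-11) = 0; 0 < 2  OK
[7] min(-11, -15) = -15  OK
[8] k=8, d=-9, f=-15; 0 of them equal 5, not exactly one  FAIL
[9] |11 − (-15)| = 26, not 27  FAIL
[10] n × d = -11 × (-9) = 99, not 98  FAIL
[11] j = 11, not > 13; antecedent false, conditional vacuously true  OK

Constraints 5, 8, 9, 10 are violated.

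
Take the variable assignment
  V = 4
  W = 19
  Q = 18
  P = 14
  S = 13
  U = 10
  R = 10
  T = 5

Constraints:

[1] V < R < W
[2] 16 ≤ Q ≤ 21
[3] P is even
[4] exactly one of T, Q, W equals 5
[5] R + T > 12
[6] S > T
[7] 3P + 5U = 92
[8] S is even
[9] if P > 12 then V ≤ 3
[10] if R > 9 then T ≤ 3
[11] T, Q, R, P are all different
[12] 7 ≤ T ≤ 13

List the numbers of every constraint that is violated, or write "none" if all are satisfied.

Violated: 8, 9, 10, and 12.

[1] values 4 < 10 < 19  ✓
[2] Q = 18 lies in [16, 21]  ✓
[3] P = 14 is even  ✓
[4] T=5, Q=18, W=19; 1 of them equals 5  ✓
[5] R + T = 10 + 5 = 15; 15 > 12  ✓
[6] S = 13, T = 5; 13 > 5  ✓
[7] 3P + 5U = 3(14) + 5(10) = 92  ✓
[8] S = 13 is odd  ✗
[9] P = 14 > 12, so we need V ≤ 3; but V = 4 > 3  ✗
[10] R = 10 > 9, so we need T ≤ 3; but T = 5 > 3  ✗
[11] values 5, 18, 10, 14 are pairwise distinct  ✓
[12] T = 5 is outside [7, 13]  ✗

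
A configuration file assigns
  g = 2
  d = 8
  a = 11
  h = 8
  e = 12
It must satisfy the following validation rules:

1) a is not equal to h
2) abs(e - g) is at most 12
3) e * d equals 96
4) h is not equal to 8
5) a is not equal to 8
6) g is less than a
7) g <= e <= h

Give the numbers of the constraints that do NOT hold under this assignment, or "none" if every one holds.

1) a = 11, h = 8; distinct — satisfied.
2) abs(12 - 2) = 10; 10 ≤ 12 — satisfied.
3) e * d = 12 * 8 = 96 — satisfied.
4) h = 8, but 8 is required to differ — violated.
5) a = 11, and 11 ≠ 8 — satisfied.
6) g = 2, a = 11; 2 < 11 — satisfied.
7) values 2, 12, 8; e = 12 is not <= h = 8 — violated.

Violated: 4 and 7.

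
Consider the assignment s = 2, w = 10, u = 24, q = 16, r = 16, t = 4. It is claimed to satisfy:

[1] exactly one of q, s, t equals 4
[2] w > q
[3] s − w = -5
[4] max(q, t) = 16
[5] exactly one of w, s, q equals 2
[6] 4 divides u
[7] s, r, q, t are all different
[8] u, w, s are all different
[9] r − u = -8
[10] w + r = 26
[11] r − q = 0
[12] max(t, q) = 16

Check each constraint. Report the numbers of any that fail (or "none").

The assignment fails constraints 2, 3, and 7.

[1] q=16, s=2, t=4; 1 of them equals 4 — satisfied.
[2] w = 10, q = 16; 10 ≤ 16 (want >) — violated.
[3] s − w = 2 − 10 = -8, not -5 — violated.
[4] max(16, 4) = 16 — satisfied.
[5] w=10, s=2, q=16; 1 of them equals 2 — satisfied.
[6] 24 / 4 = 6, so 4 divides 24 — satisfied.
[7] r = q = 16, not all different — violated.
[8] values 24, 10, 2 are pairwise distinct — satisfied.
[9] r − u = 16 − 24 = -8 — satisfied.
[10] w + r = 10 + 16 = 26 — satisfied.
[11] r − q = 16 − 16 = 0 — satisfied.
[12] max(4, 16) = 16 — satisfied.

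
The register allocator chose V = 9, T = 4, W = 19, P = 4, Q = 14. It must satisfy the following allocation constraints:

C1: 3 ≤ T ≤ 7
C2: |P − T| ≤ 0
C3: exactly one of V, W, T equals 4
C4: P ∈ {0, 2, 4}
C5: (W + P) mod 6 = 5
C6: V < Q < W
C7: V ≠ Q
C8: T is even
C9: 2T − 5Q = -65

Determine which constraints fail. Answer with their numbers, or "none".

C1: T = 4 lies in [3, 7] — OK.
C2: |4 − 4| = 0; 0 ≤ 0 — OK.
C3: V=9, W=19, T=4; 1 of them equals 4 — OK.
C4: P = 4 is in {0, 2, 4} — OK.
C5: W + P = 23; 23 mod 6 = 5 — OK.
C6: values 9 < 14 < 19 — OK.
C7: V = 9, Q = 14; distinct — OK.
C8: T = 4 is even — OK.
C9: 2T − 5Q = 2(4) − 5(14) = -62, not -65 — violated.

Violated: 9.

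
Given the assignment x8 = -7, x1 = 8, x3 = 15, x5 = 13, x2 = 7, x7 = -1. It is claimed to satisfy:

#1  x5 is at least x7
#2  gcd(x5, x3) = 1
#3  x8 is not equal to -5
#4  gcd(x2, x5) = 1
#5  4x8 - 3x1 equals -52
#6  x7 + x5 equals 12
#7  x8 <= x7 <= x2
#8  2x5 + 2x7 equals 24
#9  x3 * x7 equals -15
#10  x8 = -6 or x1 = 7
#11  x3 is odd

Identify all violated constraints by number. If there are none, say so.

Constraint 10 is violated.

#1 x5 = 13, x7 = -1; 13 ≥ -1  ✓
#2 gcd(13, 15) = 1  ✓
#3 x8 = -7, and -7 ≠ -5  ✓
#4 gcd(7, 13) = 1  ✓
#5 4x8 - 3x1 = 4(-7) - 3(8) = -52  ✓
#6 x7 + x5 = -1 + 13 = 12  ✓
#7 values -7 <= -1 <= 7  ✓
#8 2x5 + 2x7 = 2(13) + 2(-1) = 24  ✓
#9 x3 * x7 = 15 * (-1) = -15  ✓
#10 x8 = -7 ≠ -6 and x1 = 8 ≠ 7; both disjuncts false  ✗
#11 x3 = 15 is odd  ✓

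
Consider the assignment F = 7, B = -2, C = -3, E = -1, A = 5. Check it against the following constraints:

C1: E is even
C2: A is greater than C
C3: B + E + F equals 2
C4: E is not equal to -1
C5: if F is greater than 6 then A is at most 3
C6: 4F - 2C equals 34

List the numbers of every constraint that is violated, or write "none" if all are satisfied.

C1: E = -1 is odd — violated.
C2: A = 5, C = -3; 5 > -3 — OK.
C3: B + E + F = -2 + (-1) + 7 = 4, not 2 — violated.
C4: E = -1, but -1 is required to differ — violated.
C5: F = 7 > 6, so we need A ≤ 3; but A = 5 > 3 — violated.
C6: 4F - 2C = 4(7) - 2(-3) = 34 — OK.

The assignment fails constraints 1, 3, 4, 5.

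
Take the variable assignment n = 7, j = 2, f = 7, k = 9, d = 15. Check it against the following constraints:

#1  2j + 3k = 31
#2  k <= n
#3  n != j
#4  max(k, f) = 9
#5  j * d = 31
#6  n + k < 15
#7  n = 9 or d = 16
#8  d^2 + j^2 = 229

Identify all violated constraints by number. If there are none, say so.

#1 2j + 3k = 2(2) + 3(9) = 31 — holds.
#2 k = 9, n = 7; 9 > 7 (want ≤) — fails.
#3 n = 7, j = 2; distinct — holds.
#4 max(9, 7) = 9 — holds.
#5 j * d = 2 * 15 = 30, not 31 — fails.
#6 n + k = 7 + 9 = 16; 16 ≥ 15, bound 15 not met — fails.
#7 n = 7 ≠ 9 and d = 15 ≠ 16; both disjuncts false — fails.
#8 d^2 + j^2 = 15^2 + 2^2 = 225 + 4 = 229 — holds.

No — constraints 2, 5, 6, 7 are not satisfied.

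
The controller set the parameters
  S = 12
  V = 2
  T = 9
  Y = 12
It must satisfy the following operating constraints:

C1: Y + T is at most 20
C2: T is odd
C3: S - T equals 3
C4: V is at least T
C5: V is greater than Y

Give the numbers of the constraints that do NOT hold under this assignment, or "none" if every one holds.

C1: Y + T = 12 + 9 = 21; 21 > 20, bound 20 not met — fails.
C2: T = 9 is odd — holds.
C3: S - T = 12 - 9 = 3 — holds.
C4: V = 2, T = 9; 2 < 9 (want ≥) — fails.
C5: V = 2, Y = 12; 2 ≤ 12 (want >) — fails.

Constraints 1, 4, and 5 are violated.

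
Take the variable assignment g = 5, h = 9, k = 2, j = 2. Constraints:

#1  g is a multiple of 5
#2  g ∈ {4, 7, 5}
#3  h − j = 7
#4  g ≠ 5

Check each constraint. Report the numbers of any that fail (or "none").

Constraint 4 is violated.

#1 5 / 5 = 1, so 5 divides 5  ✓
#2 g = 5 is in {4, 7, 5}  ✓
#3 h − j = 9 − 2 = 7  ✓
#4 g = 5, but 5 is required to differ  ✗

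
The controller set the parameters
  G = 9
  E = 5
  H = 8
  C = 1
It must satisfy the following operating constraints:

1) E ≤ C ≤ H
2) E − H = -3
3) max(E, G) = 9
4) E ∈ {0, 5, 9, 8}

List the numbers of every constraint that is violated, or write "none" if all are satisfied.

1) values 5, 1, 8; E = 5 is not ≤ C = 1 — violated.
2) E − H = 5 − 8 = -3 — satisfied.
3) max(5, 9) = 9 — satisfied.
4) E = 5 is in {0, 5, 9, 8} — satisfied.

Constraint 1 is violated.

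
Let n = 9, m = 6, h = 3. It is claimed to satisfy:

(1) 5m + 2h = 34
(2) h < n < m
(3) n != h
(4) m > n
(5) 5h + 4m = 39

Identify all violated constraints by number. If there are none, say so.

(1) 5m + 2h = 5(6) + 2(3) = 36, not 34  no
(2) values 3, 9, 6; n = 9 is not < m = 6  no
(3) n = 9, h = 3; distinct  yes
(4) m = 6, n = 9; 6 ≤ 9 (want >)  no
(5) 5h + 4m = 5(3) + 4(6) = 39  yes

No — constraints 1, 2, and 4 are not satisfied.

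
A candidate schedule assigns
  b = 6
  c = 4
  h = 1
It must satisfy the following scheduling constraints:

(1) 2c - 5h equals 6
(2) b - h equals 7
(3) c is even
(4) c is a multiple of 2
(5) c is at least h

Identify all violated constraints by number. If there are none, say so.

Constraints 1, 2 are violated.

(1) 2c - 5h = 2(4) - 5(1) = 3, not 6  ✘
(2) b - h = 6 - 1 = 5, not 7  ✘
(3) c = 4 is even  ✔
(4) 4 / 2 = 2, so 2 divides 4  ✔
(5) c = 4, h = 1; 4 ≥ 1  ✔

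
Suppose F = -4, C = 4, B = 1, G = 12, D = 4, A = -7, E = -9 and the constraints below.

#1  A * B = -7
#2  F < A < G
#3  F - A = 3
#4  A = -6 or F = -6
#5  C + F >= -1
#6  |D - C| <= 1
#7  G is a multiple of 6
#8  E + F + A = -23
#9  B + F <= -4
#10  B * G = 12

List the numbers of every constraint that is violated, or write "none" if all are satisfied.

The assignment fails constraints 2, 4, 8, and 9.

#1 A * B = -7 * 1 = -7 — OK.
#2 values -4, -7, 12; F = -4 is not < A = -7 — violated.
#3 F - A = -4 - (-7) = 3 — OK.
#4 A = -7 ≠ -6 and F = -4 ≠ -6; both disjuncts false — violated.
#5 C + F = 4 + (-4) = 0; 0 ≥ -1 — OK.
#6 |4 - 4| = 0; 0 ≤ 1 — OK.
#7 12 / 6 = 2, so 6 divides 12 — OK.
#8 E + F + A = -9 + (-4) + (-7) = -20, not -23 — violated.
#9 B + F = 1 + (-4) = -3; -3 > -4, bound -4 not met — violated.
#10 B * G = 1 * 12 = 12 — OK.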